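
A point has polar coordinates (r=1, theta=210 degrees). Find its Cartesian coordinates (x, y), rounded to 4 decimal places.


x = 1 * cos(210) = -0.866
y = 1 * sin(210) = -0.5

(-0.866, -0.5)


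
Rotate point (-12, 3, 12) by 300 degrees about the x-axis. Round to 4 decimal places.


x' = -12
y' = 3*cos(300) - 12*sin(300) = 11.8923
z' = 3*sin(300) + 12*cos(300) = 3.4019

(-12, 11.8923, 3.4019)


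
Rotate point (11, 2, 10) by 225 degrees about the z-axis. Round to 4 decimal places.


x' = 11*cos(225) - 2*sin(225) = -6.364
y' = 11*sin(225) + 2*cos(225) = -9.1924
z' = 10

(-6.364, -9.1924, 10)


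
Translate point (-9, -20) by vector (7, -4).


Translation: (x+dx, y+dy) = (-9+7, -20+-4) = (-2, -24)

(-2, -24)


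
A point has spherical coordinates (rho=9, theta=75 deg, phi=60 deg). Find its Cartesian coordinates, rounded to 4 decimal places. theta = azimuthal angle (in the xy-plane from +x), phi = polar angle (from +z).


x = 9 * sin(60) * cos(75) = 2.0173
y = 9 * sin(60) * sin(75) = 7.5286
z = 9 * cos(60) = 4.5

(2.0173, 7.5286, 4.5)


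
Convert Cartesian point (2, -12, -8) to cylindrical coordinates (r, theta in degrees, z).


r = sqrt(2^2 + (-12)^2) = 12.1655
theta = atan2(-12, 2) = 279.4623 deg
z = -8

r = 12.1655, theta = 279.4623 deg, z = -8


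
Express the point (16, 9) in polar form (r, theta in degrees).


r = sqrt(16^2 + 9^2) = 18.3576
theta = atan2(9, 16) = 29.3578 degrees

r = 18.3576, theta = 29.3578 degrees


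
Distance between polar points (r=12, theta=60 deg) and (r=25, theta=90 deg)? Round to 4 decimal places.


d = sqrt(r1^2 + r2^2 - 2*r1*r2*cos(t2-t1))
d = sqrt(12^2 + 25^2 - 2*12*25*cos(90-60)) = 15.7919

15.7919


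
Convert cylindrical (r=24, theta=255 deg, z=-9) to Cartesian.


x = 24 * cos(255) = -6.2117
y = 24 * sin(255) = -23.1822
z = -9

(-6.2117, -23.1822, -9)


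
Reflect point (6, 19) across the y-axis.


Reflection across y-axis: (x, y) -> (-x, y)
(6, 19) -> (-6, 19)

(-6, 19)


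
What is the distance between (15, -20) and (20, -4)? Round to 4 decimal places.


d = sqrt((20-15)^2 + (-4--20)^2) = 16.7631

16.7631


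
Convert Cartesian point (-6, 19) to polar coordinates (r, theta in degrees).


r = sqrt((-6)^2 + 19^2) = 19.9249
theta = atan2(19, -6) = 107.5256 degrees

r = 19.9249, theta = 107.5256 degrees


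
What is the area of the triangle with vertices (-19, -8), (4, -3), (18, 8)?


Area = |x1(y2-y3) + x2(y3-y1) + x3(y1-y2)| / 2
= |-19*(-3-8) + 4*(8--8) + 18*(-8--3)| / 2
= 91.5

91.5


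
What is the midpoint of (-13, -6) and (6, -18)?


Midpoint = ((-13+6)/2, (-6+-18)/2) = (-3.5, -12)

(-3.5, -12)


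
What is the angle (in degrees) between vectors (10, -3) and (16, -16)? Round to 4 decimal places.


dot = 10*16 + -3*-16 = 208
|u| = 10.4403, |v| = 22.6274
cos(angle) = 0.8805
angle = 28.3008 degrees

28.3008 degrees


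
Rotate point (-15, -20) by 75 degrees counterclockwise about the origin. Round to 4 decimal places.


x' = -15*cos(75) - -20*sin(75) = 15.4362
y' = -15*sin(75) + -20*cos(75) = -19.6653

(15.4362, -19.6653)


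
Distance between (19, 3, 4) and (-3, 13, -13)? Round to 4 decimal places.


d = sqrt((-3-19)^2 + (13-3)^2 + (-13-4)^2) = 29.5466

29.5466


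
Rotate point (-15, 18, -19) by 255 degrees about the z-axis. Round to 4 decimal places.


x' = -15*cos(255) - 18*sin(255) = 21.269
y' = -15*sin(255) + 18*cos(255) = 9.8301
z' = -19

(21.269, 9.8301, -19)


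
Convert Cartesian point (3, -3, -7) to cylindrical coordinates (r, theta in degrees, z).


r = sqrt(3^2 + (-3)^2) = 4.2426
theta = atan2(-3, 3) = 315 deg
z = -7

r = 4.2426, theta = 315 deg, z = -7


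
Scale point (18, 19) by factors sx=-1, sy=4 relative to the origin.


Scaling: (x*sx, y*sy) = (18*-1, 19*4) = (-18, 76)

(-18, 76)


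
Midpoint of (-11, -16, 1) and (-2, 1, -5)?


Midpoint = ((-11+-2)/2, (-16+1)/2, (1+-5)/2) = (-6.5, -7.5, -2)

(-6.5, -7.5, -2)


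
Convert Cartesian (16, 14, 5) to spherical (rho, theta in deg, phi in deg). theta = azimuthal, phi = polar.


rho = sqrt(16^2 + 14^2 + 5^2) = 21.8403
theta = atan2(14, 16) = 41.1859 deg
phi = acos(5/21.8403) = 76.7657 deg

rho = 21.8403, theta = 41.1859 deg, phi = 76.7657 deg


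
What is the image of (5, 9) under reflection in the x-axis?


Reflection across x-axis: (x, y) -> (x, -y)
(5, 9) -> (5, -9)

(5, -9)


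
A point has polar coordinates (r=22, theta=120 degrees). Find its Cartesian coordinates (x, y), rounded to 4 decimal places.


x = 22 * cos(120) = -11
y = 22 * sin(120) = 19.0526

(-11, 19.0526)


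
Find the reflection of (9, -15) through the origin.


Reflection through origin: (x, y) -> (-x, -y)
(9, -15) -> (-9, 15)

(-9, 15)


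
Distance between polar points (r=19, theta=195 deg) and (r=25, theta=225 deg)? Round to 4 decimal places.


d = sqrt(r1^2 + r2^2 - 2*r1*r2*cos(t2-t1))
d = sqrt(19^2 + 25^2 - 2*19*25*cos(225-195)) = 12.7779

12.7779


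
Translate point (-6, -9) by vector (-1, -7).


Translation: (x+dx, y+dy) = (-6+-1, -9+-7) = (-7, -16)

(-7, -16)


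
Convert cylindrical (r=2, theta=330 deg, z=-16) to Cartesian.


x = 2 * cos(330) = 1.7321
y = 2 * sin(330) = -1
z = -16

(1.7321, -1, -16)


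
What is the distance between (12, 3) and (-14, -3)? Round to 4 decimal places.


d = sqrt((-14-12)^2 + (-3-3)^2) = 26.6833

26.6833


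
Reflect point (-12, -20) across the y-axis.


Reflection across y-axis: (x, y) -> (-x, y)
(-12, -20) -> (12, -20)

(12, -20)


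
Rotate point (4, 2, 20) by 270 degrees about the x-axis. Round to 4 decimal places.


x' = 4
y' = 2*cos(270) - 20*sin(270) = 20
z' = 2*sin(270) + 20*cos(270) = -2

(4, 20, -2)


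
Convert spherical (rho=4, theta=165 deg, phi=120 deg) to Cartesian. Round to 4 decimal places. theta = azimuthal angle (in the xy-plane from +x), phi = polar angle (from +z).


x = 4 * sin(120) * cos(165) = -3.3461
y = 4 * sin(120) * sin(165) = 0.8966
z = 4 * cos(120) = -2

(-3.3461, 0.8966, -2)


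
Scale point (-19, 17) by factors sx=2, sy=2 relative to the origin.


Scaling: (x*sx, y*sy) = (-19*2, 17*2) = (-38, 34)

(-38, 34)


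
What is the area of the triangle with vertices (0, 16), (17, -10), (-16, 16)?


Area = |x1(y2-y3) + x2(y3-y1) + x3(y1-y2)| / 2
= |0*(-10-16) + 17*(16-16) + -16*(16--10)| / 2
= 208

208


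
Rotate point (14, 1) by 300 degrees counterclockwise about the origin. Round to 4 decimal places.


x' = 14*cos(300) - 1*sin(300) = 7.866
y' = 14*sin(300) + 1*cos(300) = -11.6244

(7.866, -11.6244)


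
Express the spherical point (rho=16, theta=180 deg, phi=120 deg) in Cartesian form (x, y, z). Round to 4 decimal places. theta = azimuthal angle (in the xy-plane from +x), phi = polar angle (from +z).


x = 16 * sin(120) * cos(180) = -13.8564
y = 16 * sin(120) * sin(180) = 0
z = 16 * cos(120) = -8

(-13.8564, 0, -8)


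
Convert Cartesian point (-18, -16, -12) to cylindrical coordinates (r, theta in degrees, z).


r = sqrt((-18)^2 + (-16)^2) = 24.0832
theta = atan2(-16, -18) = 221.6335 deg
z = -12

r = 24.0832, theta = 221.6335 deg, z = -12


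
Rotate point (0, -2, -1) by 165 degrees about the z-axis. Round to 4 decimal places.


x' = 0*cos(165) - -2*sin(165) = 0.5176
y' = 0*sin(165) + -2*cos(165) = 1.9319
z' = -1

(0.5176, 1.9319, -1)


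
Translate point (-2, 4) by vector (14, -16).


Translation: (x+dx, y+dy) = (-2+14, 4+-16) = (12, -12)

(12, -12)


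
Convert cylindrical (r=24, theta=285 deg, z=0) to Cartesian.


x = 24 * cos(285) = 6.2117
y = 24 * sin(285) = -23.1822
z = 0

(6.2117, -23.1822, 0)


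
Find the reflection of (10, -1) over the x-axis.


Reflection across x-axis: (x, y) -> (x, -y)
(10, -1) -> (10, 1)

(10, 1)


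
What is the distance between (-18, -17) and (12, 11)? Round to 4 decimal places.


d = sqrt((12--18)^2 + (11--17)^2) = 41.0366

41.0366


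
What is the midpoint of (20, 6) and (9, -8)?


Midpoint = ((20+9)/2, (6+-8)/2) = (14.5, -1)

(14.5, -1)


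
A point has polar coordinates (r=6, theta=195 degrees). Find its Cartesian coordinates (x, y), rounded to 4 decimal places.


x = 6 * cos(195) = -5.7956
y = 6 * sin(195) = -1.5529

(-5.7956, -1.5529)


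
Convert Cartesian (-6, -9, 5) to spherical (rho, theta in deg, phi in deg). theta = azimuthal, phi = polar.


rho = sqrt((-6)^2 + (-9)^2 + 5^2) = 11.9164
theta = atan2(-9, -6) = 236.3099 deg
phi = acos(5/11.9164) = 65.1913 deg

rho = 11.9164, theta = 236.3099 deg, phi = 65.1913 deg


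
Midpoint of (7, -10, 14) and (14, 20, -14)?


Midpoint = ((7+14)/2, (-10+20)/2, (14+-14)/2) = (10.5, 5, 0)

(10.5, 5, 0)


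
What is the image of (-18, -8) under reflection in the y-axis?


Reflection across y-axis: (x, y) -> (-x, y)
(-18, -8) -> (18, -8)

(18, -8)


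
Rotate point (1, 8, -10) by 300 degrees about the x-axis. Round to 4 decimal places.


x' = 1
y' = 8*cos(300) - -10*sin(300) = -4.6603
z' = 8*sin(300) + -10*cos(300) = -11.9282

(1, -4.6603, -11.9282)


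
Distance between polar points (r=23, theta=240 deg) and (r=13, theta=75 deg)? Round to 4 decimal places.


d = sqrt(r1^2 + r2^2 - 2*r1*r2*cos(t2-t1))
d = sqrt(23^2 + 13^2 - 2*23*13*cos(75-240)) = 35.7159

35.7159


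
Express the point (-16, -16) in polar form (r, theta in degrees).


r = sqrt((-16)^2 + (-16)^2) = 22.6274
theta = atan2(-16, -16) = 225 degrees

r = 22.6274, theta = 225 degrees


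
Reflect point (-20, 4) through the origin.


Reflection through origin: (x, y) -> (-x, -y)
(-20, 4) -> (20, -4)

(20, -4)


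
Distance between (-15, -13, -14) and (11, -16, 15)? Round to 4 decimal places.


d = sqrt((11--15)^2 + (-16--13)^2 + (15--14)^2) = 39.064

39.064


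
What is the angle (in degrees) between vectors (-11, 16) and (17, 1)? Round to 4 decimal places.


dot = -11*17 + 16*1 = -171
|u| = 19.4165, |v| = 17.0294
cos(angle) = -0.5172
angle = 121.1421 degrees

121.1421 degrees


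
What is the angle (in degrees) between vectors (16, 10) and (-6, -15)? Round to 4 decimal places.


dot = 16*-6 + 10*-15 = -246
|u| = 18.868, |v| = 16.1555
cos(angle) = -0.807
angle = 143.8068 degrees

143.8068 degrees


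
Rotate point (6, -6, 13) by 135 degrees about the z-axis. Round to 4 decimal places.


x' = 6*cos(135) - -6*sin(135) = 0
y' = 6*sin(135) + -6*cos(135) = 8.4853
z' = 13

(0, 8.4853, 13)


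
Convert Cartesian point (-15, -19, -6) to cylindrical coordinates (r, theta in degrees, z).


r = sqrt((-15)^2 + (-19)^2) = 24.2074
theta = atan2(-19, -15) = 231.7098 deg
z = -6

r = 24.2074, theta = 231.7098 deg, z = -6


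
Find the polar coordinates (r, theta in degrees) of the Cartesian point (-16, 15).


r = sqrt((-16)^2 + 15^2) = 21.9317
theta = atan2(15, -16) = 136.8476 degrees

r = 21.9317, theta = 136.8476 degrees


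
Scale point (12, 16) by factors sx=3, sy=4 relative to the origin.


Scaling: (x*sx, y*sy) = (12*3, 16*4) = (36, 64)

(36, 64)


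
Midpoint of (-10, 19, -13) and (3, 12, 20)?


Midpoint = ((-10+3)/2, (19+12)/2, (-13+20)/2) = (-3.5, 15.5, 3.5)

(-3.5, 15.5, 3.5)


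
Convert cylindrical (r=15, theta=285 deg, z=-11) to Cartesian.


x = 15 * cos(285) = 3.8823
y = 15 * sin(285) = -14.4889
z = -11

(3.8823, -14.4889, -11)


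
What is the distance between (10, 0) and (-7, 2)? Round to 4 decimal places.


d = sqrt((-7-10)^2 + (2-0)^2) = 17.1172

17.1172


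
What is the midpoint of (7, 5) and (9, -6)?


Midpoint = ((7+9)/2, (5+-6)/2) = (8, -0.5)

(8, -0.5)


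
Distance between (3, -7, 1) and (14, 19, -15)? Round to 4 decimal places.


d = sqrt((14-3)^2 + (19--7)^2 + (-15-1)^2) = 32.45

32.45


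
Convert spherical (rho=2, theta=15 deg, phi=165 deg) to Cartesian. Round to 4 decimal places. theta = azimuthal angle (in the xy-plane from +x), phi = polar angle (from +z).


x = 2 * sin(165) * cos(15) = 0.5
y = 2 * sin(165) * sin(15) = 0.134
z = 2 * cos(165) = -1.9319

(0.5, 0.134, -1.9319)


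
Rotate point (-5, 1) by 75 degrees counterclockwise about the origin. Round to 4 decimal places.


x' = -5*cos(75) - 1*sin(75) = -2.26
y' = -5*sin(75) + 1*cos(75) = -4.5708

(-2.26, -4.5708)


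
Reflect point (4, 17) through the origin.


Reflection through origin: (x, y) -> (-x, -y)
(4, 17) -> (-4, -17)

(-4, -17)


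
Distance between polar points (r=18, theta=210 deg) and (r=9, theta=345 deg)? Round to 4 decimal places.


d = sqrt(r1^2 + r2^2 - 2*r1*r2*cos(t2-t1))
d = sqrt(18^2 + 9^2 - 2*18*9*cos(345-210)) = 25.1814

25.1814


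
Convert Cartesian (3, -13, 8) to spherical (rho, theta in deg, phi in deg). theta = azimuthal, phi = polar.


rho = sqrt(3^2 + (-13)^2 + 8^2) = 15.5563
theta = atan2(-13, 3) = 282.9946 deg
phi = acos(8/15.5563) = 59.052 deg

rho = 15.5563, theta = 282.9946 deg, phi = 59.052 deg


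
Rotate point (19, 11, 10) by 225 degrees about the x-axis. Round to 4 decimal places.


x' = 19
y' = 11*cos(225) - 10*sin(225) = -0.7071
z' = 11*sin(225) + 10*cos(225) = -14.8492

(19, -0.7071, -14.8492)


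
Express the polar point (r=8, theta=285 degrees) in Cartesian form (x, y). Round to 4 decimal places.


x = 8 * cos(285) = 2.0706
y = 8 * sin(285) = -7.7274

(2.0706, -7.7274)


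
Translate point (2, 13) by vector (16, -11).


Translation: (x+dx, y+dy) = (2+16, 13+-11) = (18, 2)

(18, 2)


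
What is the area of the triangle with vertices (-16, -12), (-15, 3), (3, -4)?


Area = |x1(y2-y3) + x2(y3-y1) + x3(y1-y2)| / 2
= |-16*(3--4) + -15*(-4--12) + 3*(-12-3)| / 2
= 138.5

138.5


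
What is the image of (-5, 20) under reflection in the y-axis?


Reflection across y-axis: (x, y) -> (-x, y)
(-5, 20) -> (5, 20)

(5, 20)


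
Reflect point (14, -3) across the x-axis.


Reflection across x-axis: (x, y) -> (x, -y)
(14, -3) -> (14, 3)

(14, 3)


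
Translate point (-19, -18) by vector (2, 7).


Translation: (x+dx, y+dy) = (-19+2, -18+7) = (-17, -11)

(-17, -11)


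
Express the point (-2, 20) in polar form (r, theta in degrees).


r = sqrt((-2)^2 + 20^2) = 20.0998
theta = atan2(20, -2) = 95.7106 degrees

r = 20.0998, theta = 95.7106 degrees


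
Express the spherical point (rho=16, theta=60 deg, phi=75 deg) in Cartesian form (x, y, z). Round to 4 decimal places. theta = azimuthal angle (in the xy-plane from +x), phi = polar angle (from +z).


x = 16 * sin(75) * cos(60) = 7.7274
y = 16 * sin(75) * sin(60) = 13.3843
z = 16 * cos(75) = 4.1411

(7.7274, 13.3843, 4.1411)


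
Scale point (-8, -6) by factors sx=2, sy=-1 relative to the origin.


Scaling: (x*sx, y*sy) = (-8*2, -6*-1) = (-16, 6)

(-16, 6)


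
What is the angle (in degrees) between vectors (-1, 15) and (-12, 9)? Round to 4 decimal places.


dot = -1*-12 + 15*9 = 147
|u| = 15.0333, |v| = 15
cos(angle) = 0.6519
angle = 49.316 degrees

49.316 degrees


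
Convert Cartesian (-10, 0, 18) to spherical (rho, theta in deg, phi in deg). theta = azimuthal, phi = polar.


rho = sqrt((-10)^2 + 0^2 + 18^2) = 20.5913
theta = atan2(0, -10) = 180 deg
phi = acos(18/20.5913) = 29.0546 deg

rho = 20.5913, theta = 180 deg, phi = 29.0546 deg


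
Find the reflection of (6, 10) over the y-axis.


Reflection across y-axis: (x, y) -> (-x, y)
(6, 10) -> (-6, 10)

(-6, 10)


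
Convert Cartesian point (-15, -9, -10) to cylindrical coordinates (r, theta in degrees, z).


r = sqrt((-15)^2 + (-9)^2) = 17.4929
theta = atan2(-9, -15) = 210.9638 deg
z = -10

r = 17.4929, theta = 210.9638 deg, z = -10


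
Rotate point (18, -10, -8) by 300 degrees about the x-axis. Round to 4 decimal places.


x' = 18
y' = -10*cos(300) - -8*sin(300) = -11.9282
z' = -10*sin(300) + -8*cos(300) = 4.6603

(18, -11.9282, 4.6603)


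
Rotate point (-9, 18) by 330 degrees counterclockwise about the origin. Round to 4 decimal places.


x' = -9*cos(330) - 18*sin(330) = 1.2058
y' = -9*sin(330) + 18*cos(330) = 20.0885

(1.2058, 20.0885)


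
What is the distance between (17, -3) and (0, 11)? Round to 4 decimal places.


d = sqrt((0-17)^2 + (11--3)^2) = 22.0227

22.0227


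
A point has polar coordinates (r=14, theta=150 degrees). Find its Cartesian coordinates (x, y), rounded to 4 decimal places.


x = 14 * cos(150) = -12.1244
y = 14 * sin(150) = 7

(-12.1244, 7)


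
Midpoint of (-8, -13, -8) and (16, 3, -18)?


Midpoint = ((-8+16)/2, (-13+3)/2, (-8+-18)/2) = (4, -5, -13)

(4, -5, -13)


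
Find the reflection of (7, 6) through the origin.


Reflection through origin: (x, y) -> (-x, -y)
(7, 6) -> (-7, -6)

(-7, -6)


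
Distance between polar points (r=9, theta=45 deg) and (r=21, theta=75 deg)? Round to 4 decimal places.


d = sqrt(r1^2 + r2^2 - 2*r1*r2*cos(t2-t1))
d = sqrt(9^2 + 21^2 - 2*9*21*cos(75-45)) = 13.9514

13.9514


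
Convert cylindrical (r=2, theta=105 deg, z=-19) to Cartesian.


x = 2 * cos(105) = -0.5176
y = 2 * sin(105) = 1.9319
z = -19

(-0.5176, 1.9319, -19)


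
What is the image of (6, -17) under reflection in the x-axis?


Reflection across x-axis: (x, y) -> (x, -y)
(6, -17) -> (6, 17)

(6, 17)


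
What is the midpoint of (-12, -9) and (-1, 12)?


Midpoint = ((-12+-1)/2, (-9+12)/2) = (-6.5, 1.5)

(-6.5, 1.5)


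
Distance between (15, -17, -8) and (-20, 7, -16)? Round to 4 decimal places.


d = sqrt((-20-15)^2 + (7--17)^2 + (-16--8)^2) = 43.1856

43.1856


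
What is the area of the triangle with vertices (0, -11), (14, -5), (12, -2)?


Area = |x1(y2-y3) + x2(y3-y1) + x3(y1-y2)| / 2
= |0*(-5--2) + 14*(-2--11) + 12*(-11--5)| / 2
= 27

27


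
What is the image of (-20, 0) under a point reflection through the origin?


Reflection through origin: (x, y) -> (-x, -y)
(-20, 0) -> (20, 0)

(20, 0)


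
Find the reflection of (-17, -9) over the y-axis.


Reflection across y-axis: (x, y) -> (-x, y)
(-17, -9) -> (17, -9)

(17, -9)


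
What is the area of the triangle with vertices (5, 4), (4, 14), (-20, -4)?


Area = |x1(y2-y3) + x2(y3-y1) + x3(y1-y2)| / 2
= |5*(14--4) + 4*(-4-4) + -20*(4-14)| / 2
= 129

129


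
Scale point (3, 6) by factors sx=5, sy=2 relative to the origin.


Scaling: (x*sx, y*sy) = (3*5, 6*2) = (15, 12)

(15, 12)


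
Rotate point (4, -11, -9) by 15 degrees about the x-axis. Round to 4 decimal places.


x' = 4
y' = -11*cos(15) - -9*sin(15) = -8.2958
z' = -11*sin(15) + -9*cos(15) = -11.5403

(4, -8.2958, -11.5403)


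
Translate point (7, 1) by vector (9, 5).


Translation: (x+dx, y+dy) = (7+9, 1+5) = (16, 6)

(16, 6)


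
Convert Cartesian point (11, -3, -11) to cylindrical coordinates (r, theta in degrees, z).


r = sqrt(11^2 + (-3)^2) = 11.4018
theta = atan2(-3, 11) = 344.7449 deg
z = -11

r = 11.4018, theta = 344.7449 deg, z = -11


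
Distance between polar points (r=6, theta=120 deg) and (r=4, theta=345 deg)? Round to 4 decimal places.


d = sqrt(r1^2 + r2^2 - 2*r1*r2*cos(t2-t1))
d = sqrt(6^2 + 4^2 - 2*6*4*cos(345-120)) = 9.2704

9.2704


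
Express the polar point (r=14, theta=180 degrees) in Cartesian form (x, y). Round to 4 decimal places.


x = 14 * cos(180) = -14
y = 14 * sin(180) = 0

(-14, 0)


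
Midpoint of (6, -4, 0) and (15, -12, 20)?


Midpoint = ((6+15)/2, (-4+-12)/2, (0+20)/2) = (10.5, -8, 10)

(10.5, -8, 10)


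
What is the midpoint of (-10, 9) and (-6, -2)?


Midpoint = ((-10+-6)/2, (9+-2)/2) = (-8, 3.5)

(-8, 3.5)


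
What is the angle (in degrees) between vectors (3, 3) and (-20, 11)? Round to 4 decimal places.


dot = 3*-20 + 3*11 = -27
|u| = 4.2426, |v| = 22.8254
cos(angle) = -0.2788
angle = 106.1892 degrees

106.1892 degrees


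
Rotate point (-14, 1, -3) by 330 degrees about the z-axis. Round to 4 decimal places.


x' = -14*cos(330) - 1*sin(330) = -11.6244
y' = -14*sin(330) + 1*cos(330) = 7.866
z' = -3

(-11.6244, 7.866, -3)


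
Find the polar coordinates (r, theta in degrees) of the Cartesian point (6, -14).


r = sqrt(6^2 + (-14)^2) = 15.2315
theta = atan2(-14, 6) = 293.1986 degrees

r = 15.2315, theta = 293.1986 degrees


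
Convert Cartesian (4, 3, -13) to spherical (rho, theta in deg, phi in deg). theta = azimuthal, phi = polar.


rho = sqrt(4^2 + 3^2 + (-13)^2) = 13.9284
theta = atan2(3, 4) = 36.8699 deg
phi = acos(-13/13.9284) = 158.9625 deg

rho = 13.9284, theta = 36.8699 deg, phi = 158.9625 deg


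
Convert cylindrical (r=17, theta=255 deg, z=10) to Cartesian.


x = 17 * cos(255) = -4.3999
y = 17 * sin(255) = -16.4207
z = 10

(-4.3999, -16.4207, 10)


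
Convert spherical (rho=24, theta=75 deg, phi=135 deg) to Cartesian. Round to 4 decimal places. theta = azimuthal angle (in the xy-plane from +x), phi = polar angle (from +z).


x = 24 * sin(135) * cos(75) = 4.3923
y = 24 * sin(135) * sin(75) = 16.3923
z = 24 * cos(135) = -16.9706

(4.3923, 16.3923, -16.9706)


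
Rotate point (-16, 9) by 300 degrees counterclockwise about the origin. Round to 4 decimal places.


x' = -16*cos(300) - 9*sin(300) = -0.2058
y' = -16*sin(300) + 9*cos(300) = 18.3564

(-0.2058, 18.3564)


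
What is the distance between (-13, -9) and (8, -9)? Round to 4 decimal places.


d = sqrt((8--13)^2 + (-9--9)^2) = 21

21


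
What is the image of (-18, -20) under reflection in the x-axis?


Reflection across x-axis: (x, y) -> (x, -y)
(-18, -20) -> (-18, 20)

(-18, 20)


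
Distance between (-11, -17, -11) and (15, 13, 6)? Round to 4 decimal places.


d = sqrt((15--11)^2 + (13--17)^2 + (6--11)^2) = 43.1856

43.1856


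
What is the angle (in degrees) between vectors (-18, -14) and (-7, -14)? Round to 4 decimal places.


dot = -18*-7 + -14*-14 = 322
|u| = 22.8035, |v| = 15.6525
cos(angle) = 0.9021
angle = 25.56 degrees

25.56 degrees


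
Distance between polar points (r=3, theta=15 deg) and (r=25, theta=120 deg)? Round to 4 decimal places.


d = sqrt(r1^2 + r2^2 - 2*r1*r2*cos(t2-t1))
d = sqrt(3^2 + 25^2 - 2*3*25*cos(120-15)) = 25.9388

25.9388


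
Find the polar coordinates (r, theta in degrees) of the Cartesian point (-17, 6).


r = sqrt((-17)^2 + 6^2) = 18.0278
theta = atan2(6, -17) = 160.56 degrees

r = 18.0278, theta = 160.56 degrees


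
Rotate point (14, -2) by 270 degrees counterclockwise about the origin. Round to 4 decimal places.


x' = 14*cos(270) - -2*sin(270) = -2
y' = 14*sin(270) + -2*cos(270) = -14

(-2, -14)


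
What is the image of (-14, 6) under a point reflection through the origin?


Reflection through origin: (x, y) -> (-x, -y)
(-14, 6) -> (14, -6)

(14, -6)


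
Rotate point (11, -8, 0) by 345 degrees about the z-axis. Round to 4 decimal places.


x' = 11*cos(345) - -8*sin(345) = 8.5546
y' = 11*sin(345) + -8*cos(345) = -10.5744
z' = 0

(8.5546, -10.5744, 0)


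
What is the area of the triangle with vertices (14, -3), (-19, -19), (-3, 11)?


Area = |x1(y2-y3) + x2(y3-y1) + x3(y1-y2)| / 2
= |14*(-19-11) + -19*(11--3) + -3*(-3--19)| / 2
= 367

367


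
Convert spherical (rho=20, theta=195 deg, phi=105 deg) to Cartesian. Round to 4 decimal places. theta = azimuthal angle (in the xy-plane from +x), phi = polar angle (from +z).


x = 20 * sin(105) * cos(195) = -18.6603
y = 20 * sin(105) * sin(195) = -5
z = 20 * cos(105) = -5.1764

(-18.6603, -5, -5.1764)


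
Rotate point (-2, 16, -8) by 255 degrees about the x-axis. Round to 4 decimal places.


x' = -2
y' = 16*cos(255) - -8*sin(255) = -11.8685
z' = 16*sin(255) + -8*cos(255) = -13.3843

(-2, -11.8685, -13.3843)


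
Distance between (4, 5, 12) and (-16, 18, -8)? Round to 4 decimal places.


d = sqrt((-16-4)^2 + (18-5)^2 + (-8-12)^2) = 31.1288

31.1288


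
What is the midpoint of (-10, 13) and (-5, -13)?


Midpoint = ((-10+-5)/2, (13+-13)/2) = (-7.5, 0)

(-7.5, 0)


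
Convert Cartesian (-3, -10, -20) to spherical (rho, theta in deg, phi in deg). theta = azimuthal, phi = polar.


rho = sqrt((-3)^2 + (-10)^2 + (-20)^2) = 22.561
theta = atan2(-10, -3) = 253.3008 deg
phi = acos(-20/22.561) = 152.4348 deg

rho = 22.561, theta = 253.3008 deg, phi = 152.4348 deg


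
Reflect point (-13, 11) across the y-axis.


Reflection across y-axis: (x, y) -> (-x, y)
(-13, 11) -> (13, 11)

(13, 11)


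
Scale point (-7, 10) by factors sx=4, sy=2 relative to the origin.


Scaling: (x*sx, y*sy) = (-7*4, 10*2) = (-28, 20)

(-28, 20)


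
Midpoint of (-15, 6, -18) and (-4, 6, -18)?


Midpoint = ((-15+-4)/2, (6+6)/2, (-18+-18)/2) = (-9.5, 6, -18)

(-9.5, 6, -18)


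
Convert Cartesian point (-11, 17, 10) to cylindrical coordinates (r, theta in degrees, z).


r = sqrt((-11)^2 + 17^2) = 20.2485
theta = atan2(17, -11) = 122.9052 deg
z = 10

r = 20.2485, theta = 122.9052 deg, z = 10


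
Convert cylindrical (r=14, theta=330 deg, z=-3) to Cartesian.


x = 14 * cos(330) = 12.1244
y = 14 * sin(330) = -7
z = -3

(12.1244, -7, -3)


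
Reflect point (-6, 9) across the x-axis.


Reflection across x-axis: (x, y) -> (x, -y)
(-6, 9) -> (-6, -9)

(-6, -9)


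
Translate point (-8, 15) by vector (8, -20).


Translation: (x+dx, y+dy) = (-8+8, 15+-20) = (0, -5)

(0, -5)


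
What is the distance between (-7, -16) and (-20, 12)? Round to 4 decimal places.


d = sqrt((-20--7)^2 + (12--16)^2) = 30.8707

30.8707


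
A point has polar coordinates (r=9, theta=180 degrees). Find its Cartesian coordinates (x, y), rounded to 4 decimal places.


x = 9 * cos(180) = -9
y = 9 * sin(180) = 0

(-9, 0)


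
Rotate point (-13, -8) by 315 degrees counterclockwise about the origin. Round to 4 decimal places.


x' = -13*cos(315) - -8*sin(315) = -14.8492
y' = -13*sin(315) + -8*cos(315) = 3.5355

(-14.8492, 3.5355)


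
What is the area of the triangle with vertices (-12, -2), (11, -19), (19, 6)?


Area = |x1(y2-y3) + x2(y3-y1) + x3(y1-y2)| / 2
= |-12*(-19-6) + 11*(6--2) + 19*(-2--19)| / 2
= 355.5

355.5


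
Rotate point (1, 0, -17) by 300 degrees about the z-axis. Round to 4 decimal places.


x' = 1*cos(300) - 0*sin(300) = 0.5
y' = 1*sin(300) + 0*cos(300) = -0.866
z' = -17

(0.5, -0.866, -17)


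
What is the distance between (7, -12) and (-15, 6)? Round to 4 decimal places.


d = sqrt((-15-7)^2 + (6--12)^2) = 28.4253

28.4253


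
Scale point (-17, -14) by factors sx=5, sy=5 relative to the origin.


Scaling: (x*sx, y*sy) = (-17*5, -14*5) = (-85, -70)

(-85, -70)


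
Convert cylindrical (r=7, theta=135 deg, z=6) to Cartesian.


x = 7 * cos(135) = -4.9497
y = 7 * sin(135) = 4.9497
z = 6

(-4.9497, 4.9497, 6)


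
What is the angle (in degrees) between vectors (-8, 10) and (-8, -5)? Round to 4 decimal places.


dot = -8*-8 + 10*-5 = 14
|u| = 12.8062, |v| = 9.434
cos(angle) = 0.1159
angle = 83.3456 degrees

83.3456 degrees


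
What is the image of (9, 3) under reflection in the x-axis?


Reflection across x-axis: (x, y) -> (x, -y)
(9, 3) -> (9, -3)

(9, -3)


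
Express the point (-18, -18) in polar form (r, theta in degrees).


r = sqrt((-18)^2 + (-18)^2) = 25.4558
theta = atan2(-18, -18) = 225 degrees

r = 25.4558, theta = 225 degrees


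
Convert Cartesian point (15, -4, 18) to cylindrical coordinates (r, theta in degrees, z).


r = sqrt(15^2 + (-4)^2) = 15.5242
theta = atan2(-4, 15) = 345.0686 deg
z = 18

r = 15.5242, theta = 345.0686 deg, z = 18


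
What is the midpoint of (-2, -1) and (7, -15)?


Midpoint = ((-2+7)/2, (-1+-15)/2) = (2.5, -8)

(2.5, -8)


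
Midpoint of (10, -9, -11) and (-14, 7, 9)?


Midpoint = ((10+-14)/2, (-9+7)/2, (-11+9)/2) = (-2, -1, -1)

(-2, -1, -1)


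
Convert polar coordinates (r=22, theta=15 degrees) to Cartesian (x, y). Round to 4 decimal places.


x = 22 * cos(15) = 21.2504
y = 22 * sin(15) = 5.694

(21.2504, 5.694)


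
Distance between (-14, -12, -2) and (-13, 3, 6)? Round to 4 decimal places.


d = sqrt((-13--14)^2 + (3--12)^2 + (6--2)^2) = 17.0294

17.0294


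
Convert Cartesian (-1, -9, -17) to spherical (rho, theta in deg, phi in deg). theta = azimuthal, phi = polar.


rho = sqrt((-1)^2 + (-9)^2 + (-17)^2) = 19.2614
theta = atan2(-9, -1) = 263.6598 deg
phi = acos(-17/19.2614) = 151.9571 deg

rho = 19.2614, theta = 263.6598 deg, phi = 151.9571 deg


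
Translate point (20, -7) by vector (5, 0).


Translation: (x+dx, y+dy) = (20+5, -7+0) = (25, -7)

(25, -7)


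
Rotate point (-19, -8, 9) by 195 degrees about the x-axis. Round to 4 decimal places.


x' = -19
y' = -8*cos(195) - 9*sin(195) = 10.0568
z' = -8*sin(195) + 9*cos(195) = -6.6228

(-19, 10.0568, -6.6228)


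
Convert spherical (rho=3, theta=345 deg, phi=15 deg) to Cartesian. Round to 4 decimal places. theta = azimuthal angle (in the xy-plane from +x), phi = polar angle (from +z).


x = 3 * sin(15) * cos(345) = 0.75
y = 3 * sin(15) * sin(345) = -0.201
z = 3 * cos(15) = 2.8978

(0.75, -0.201, 2.8978)


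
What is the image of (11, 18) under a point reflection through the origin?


Reflection through origin: (x, y) -> (-x, -y)
(11, 18) -> (-11, -18)

(-11, -18)


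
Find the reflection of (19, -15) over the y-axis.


Reflection across y-axis: (x, y) -> (-x, y)
(19, -15) -> (-19, -15)

(-19, -15)


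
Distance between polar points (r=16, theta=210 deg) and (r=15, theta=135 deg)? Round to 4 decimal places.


d = sqrt(r1^2 + r2^2 - 2*r1*r2*cos(t2-t1))
d = sqrt(16^2 + 15^2 - 2*16*15*cos(135-210)) = 18.8883

18.8883


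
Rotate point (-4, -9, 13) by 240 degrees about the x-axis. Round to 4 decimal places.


x' = -4
y' = -9*cos(240) - 13*sin(240) = 15.7583
z' = -9*sin(240) + 13*cos(240) = 1.2942

(-4, 15.7583, 1.2942)


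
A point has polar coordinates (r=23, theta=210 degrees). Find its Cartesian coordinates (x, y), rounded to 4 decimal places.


x = 23 * cos(210) = -19.9186
y = 23 * sin(210) = -11.5

(-19.9186, -11.5)


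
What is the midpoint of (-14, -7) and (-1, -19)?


Midpoint = ((-14+-1)/2, (-7+-19)/2) = (-7.5, -13)

(-7.5, -13)


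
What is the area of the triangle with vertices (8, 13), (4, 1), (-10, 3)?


Area = |x1(y2-y3) + x2(y3-y1) + x3(y1-y2)| / 2
= |8*(1-3) + 4*(3-13) + -10*(13-1)| / 2
= 88

88


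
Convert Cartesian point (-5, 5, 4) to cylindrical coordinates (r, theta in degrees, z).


r = sqrt((-5)^2 + 5^2) = 7.0711
theta = atan2(5, -5) = 135 deg
z = 4

r = 7.0711, theta = 135 deg, z = 4


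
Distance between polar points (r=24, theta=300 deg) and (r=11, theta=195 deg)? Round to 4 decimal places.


d = sqrt(r1^2 + r2^2 - 2*r1*r2*cos(t2-t1))
d = sqrt(24^2 + 11^2 - 2*24*11*cos(195-300)) = 28.8731

28.8731


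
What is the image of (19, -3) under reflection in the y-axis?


Reflection across y-axis: (x, y) -> (-x, y)
(19, -3) -> (-19, -3)

(-19, -3)


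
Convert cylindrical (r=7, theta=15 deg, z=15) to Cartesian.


x = 7 * cos(15) = 6.7615
y = 7 * sin(15) = 1.8117
z = 15

(6.7615, 1.8117, 15)


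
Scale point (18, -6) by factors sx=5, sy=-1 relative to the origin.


Scaling: (x*sx, y*sy) = (18*5, -6*-1) = (90, 6)

(90, 6)


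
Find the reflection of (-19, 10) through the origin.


Reflection through origin: (x, y) -> (-x, -y)
(-19, 10) -> (19, -10)

(19, -10)


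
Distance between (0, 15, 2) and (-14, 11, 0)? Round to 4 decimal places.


d = sqrt((-14-0)^2 + (11-15)^2 + (0-2)^2) = 14.6969

14.6969


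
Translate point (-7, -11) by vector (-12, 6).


Translation: (x+dx, y+dy) = (-7+-12, -11+6) = (-19, -5)

(-19, -5)


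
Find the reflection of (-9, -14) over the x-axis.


Reflection across x-axis: (x, y) -> (x, -y)
(-9, -14) -> (-9, 14)

(-9, 14)


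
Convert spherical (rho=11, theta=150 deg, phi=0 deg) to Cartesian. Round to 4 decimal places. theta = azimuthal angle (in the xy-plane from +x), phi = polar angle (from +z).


x = 11 * sin(0) * cos(150) = 0
y = 11 * sin(0) * sin(150) = 0
z = 11 * cos(0) = 11

(0, 0, 11)


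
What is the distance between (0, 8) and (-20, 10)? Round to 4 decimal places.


d = sqrt((-20-0)^2 + (10-8)^2) = 20.0998

20.0998


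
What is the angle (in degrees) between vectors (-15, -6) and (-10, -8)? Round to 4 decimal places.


dot = -15*-10 + -6*-8 = 198
|u| = 16.1555, |v| = 12.8062
cos(angle) = 0.957
angle = 16.8584 degrees

16.8584 degrees


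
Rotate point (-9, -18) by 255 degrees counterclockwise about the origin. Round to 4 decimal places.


x' = -9*cos(255) - -18*sin(255) = -15.0573
y' = -9*sin(255) + -18*cos(255) = 13.3521

(-15.0573, 13.3521)


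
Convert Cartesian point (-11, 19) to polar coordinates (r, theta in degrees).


r = sqrt((-11)^2 + 19^2) = 21.9545
theta = atan2(19, -11) = 120.0686 degrees

r = 21.9545, theta = 120.0686 degrees


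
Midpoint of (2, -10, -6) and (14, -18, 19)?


Midpoint = ((2+14)/2, (-10+-18)/2, (-6+19)/2) = (8, -14, 6.5)

(8, -14, 6.5)


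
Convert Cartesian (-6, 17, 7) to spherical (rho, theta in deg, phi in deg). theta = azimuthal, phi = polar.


rho = sqrt((-6)^2 + 17^2 + 7^2) = 19.3391
theta = atan2(17, -6) = 109.44 deg
phi = acos(7/19.3391) = 68.7793 deg

rho = 19.3391, theta = 109.44 deg, phi = 68.7793 deg


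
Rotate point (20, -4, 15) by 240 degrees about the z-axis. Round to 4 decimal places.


x' = 20*cos(240) - -4*sin(240) = -13.4641
y' = 20*sin(240) + -4*cos(240) = -15.3205
z' = 15

(-13.4641, -15.3205, 15)


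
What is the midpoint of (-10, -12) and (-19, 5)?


Midpoint = ((-10+-19)/2, (-12+5)/2) = (-14.5, -3.5)

(-14.5, -3.5)


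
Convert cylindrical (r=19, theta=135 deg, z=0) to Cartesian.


x = 19 * cos(135) = -13.435
y = 19 * sin(135) = 13.435
z = 0

(-13.435, 13.435, 0)


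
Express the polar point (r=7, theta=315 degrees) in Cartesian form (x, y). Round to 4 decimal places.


x = 7 * cos(315) = 4.9497
y = 7 * sin(315) = -4.9497

(4.9497, -4.9497)


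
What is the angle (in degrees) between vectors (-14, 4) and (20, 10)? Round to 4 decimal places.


dot = -14*20 + 4*10 = -240
|u| = 14.5602, |v| = 22.3607
cos(angle) = -0.7372
angle = 137.4896 degrees

137.4896 degrees


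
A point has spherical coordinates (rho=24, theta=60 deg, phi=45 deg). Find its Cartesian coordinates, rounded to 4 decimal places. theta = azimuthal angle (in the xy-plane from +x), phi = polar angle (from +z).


x = 24 * sin(45) * cos(60) = 8.4853
y = 24 * sin(45) * sin(60) = 14.6969
z = 24 * cos(45) = 16.9706

(8.4853, 14.6969, 16.9706)


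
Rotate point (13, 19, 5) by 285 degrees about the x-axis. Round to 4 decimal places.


x' = 13
y' = 19*cos(285) - 5*sin(285) = 9.7472
z' = 19*sin(285) + 5*cos(285) = -17.0585

(13, 9.7472, -17.0585)


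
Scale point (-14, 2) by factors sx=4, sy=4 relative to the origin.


Scaling: (x*sx, y*sy) = (-14*4, 2*4) = (-56, 8)

(-56, 8)


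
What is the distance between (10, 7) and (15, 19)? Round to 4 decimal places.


d = sqrt((15-10)^2 + (19-7)^2) = 13

13


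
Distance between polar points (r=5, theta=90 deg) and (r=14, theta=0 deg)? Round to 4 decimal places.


d = sqrt(r1^2 + r2^2 - 2*r1*r2*cos(t2-t1))
d = sqrt(5^2 + 14^2 - 2*5*14*cos(0-90)) = 14.8661

14.8661


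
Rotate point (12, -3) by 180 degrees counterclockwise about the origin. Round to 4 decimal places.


x' = 12*cos(180) - -3*sin(180) = -12
y' = 12*sin(180) + -3*cos(180) = 3

(-12, 3)


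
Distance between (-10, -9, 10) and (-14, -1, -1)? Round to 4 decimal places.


d = sqrt((-14--10)^2 + (-1--9)^2 + (-1-10)^2) = 14.1774

14.1774


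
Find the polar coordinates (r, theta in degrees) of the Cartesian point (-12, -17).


r = sqrt((-12)^2 + (-17)^2) = 20.8087
theta = atan2(-17, -12) = 234.7824 degrees

r = 20.8087, theta = 234.7824 degrees


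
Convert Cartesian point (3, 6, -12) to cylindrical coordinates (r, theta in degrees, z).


r = sqrt(3^2 + 6^2) = 6.7082
theta = atan2(6, 3) = 63.4349 deg
z = -12

r = 6.7082, theta = 63.4349 deg, z = -12


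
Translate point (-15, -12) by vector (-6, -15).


Translation: (x+dx, y+dy) = (-15+-6, -12+-15) = (-21, -27)

(-21, -27)


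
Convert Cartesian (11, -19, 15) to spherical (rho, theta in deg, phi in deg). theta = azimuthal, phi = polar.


rho = sqrt(11^2 + (-19)^2 + 15^2) = 26.5895
theta = atan2(-19, 11) = 300.0686 deg
phi = acos(15/26.5895) = 55.6579 deg

rho = 26.5895, theta = 300.0686 deg, phi = 55.6579 deg


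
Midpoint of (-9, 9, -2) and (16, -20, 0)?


Midpoint = ((-9+16)/2, (9+-20)/2, (-2+0)/2) = (3.5, -5.5, -1)

(3.5, -5.5, -1)


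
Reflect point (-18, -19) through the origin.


Reflection through origin: (x, y) -> (-x, -y)
(-18, -19) -> (18, 19)

(18, 19)


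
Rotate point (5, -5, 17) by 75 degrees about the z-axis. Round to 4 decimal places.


x' = 5*cos(75) - -5*sin(75) = 6.1237
y' = 5*sin(75) + -5*cos(75) = 3.5355
z' = 17

(6.1237, 3.5355, 17)


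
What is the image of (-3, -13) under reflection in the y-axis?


Reflection across y-axis: (x, y) -> (-x, y)
(-3, -13) -> (3, -13)

(3, -13)


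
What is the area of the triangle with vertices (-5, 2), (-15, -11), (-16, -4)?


Area = |x1(y2-y3) + x2(y3-y1) + x3(y1-y2)| / 2
= |-5*(-11--4) + -15*(-4-2) + -16*(2--11)| / 2
= 41.5

41.5


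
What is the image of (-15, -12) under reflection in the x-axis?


Reflection across x-axis: (x, y) -> (x, -y)
(-15, -12) -> (-15, 12)

(-15, 12)


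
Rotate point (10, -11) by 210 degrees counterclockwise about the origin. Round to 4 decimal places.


x' = 10*cos(210) - -11*sin(210) = -14.1603
y' = 10*sin(210) + -11*cos(210) = 4.5263

(-14.1603, 4.5263)


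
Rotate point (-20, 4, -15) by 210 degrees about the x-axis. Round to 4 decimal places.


x' = -20
y' = 4*cos(210) - -15*sin(210) = -10.9641
z' = 4*sin(210) + -15*cos(210) = 10.9904

(-20, -10.9641, 10.9904)


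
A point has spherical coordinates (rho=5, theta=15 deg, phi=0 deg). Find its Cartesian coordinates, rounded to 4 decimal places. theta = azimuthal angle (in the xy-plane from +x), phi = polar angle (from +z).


x = 5 * sin(0) * cos(15) = 0
y = 5 * sin(0) * sin(15) = 0
z = 5 * cos(0) = 5

(0, 0, 5)


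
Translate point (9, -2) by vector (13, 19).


Translation: (x+dx, y+dy) = (9+13, -2+19) = (22, 17)

(22, 17)


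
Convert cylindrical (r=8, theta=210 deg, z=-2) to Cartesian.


x = 8 * cos(210) = -6.9282
y = 8 * sin(210) = -4
z = -2

(-6.9282, -4, -2)


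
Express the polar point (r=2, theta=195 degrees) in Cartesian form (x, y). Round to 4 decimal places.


x = 2 * cos(195) = -1.9319
y = 2 * sin(195) = -0.5176

(-1.9319, -0.5176)


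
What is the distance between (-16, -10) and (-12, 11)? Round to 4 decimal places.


d = sqrt((-12--16)^2 + (11--10)^2) = 21.3776

21.3776


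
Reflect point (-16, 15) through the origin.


Reflection through origin: (x, y) -> (-x, -y)
(-16, 15) -> (16, -15)

(16, -15)


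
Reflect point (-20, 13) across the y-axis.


Reflection across y-axis: (x, y) -> (-x, y)
(-20, 13) -> (20, 13)

(20, 13)


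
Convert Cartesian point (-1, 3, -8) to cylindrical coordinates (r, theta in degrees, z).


r = sqrt((-1)^2 + 3^2) = 3.1623
theta = atan2(3, -1) = 108.4349 deg
z = -8

r = 3.1623, theta = 108.4349 deg, z = -8


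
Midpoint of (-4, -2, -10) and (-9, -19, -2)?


Midpoint = ((-4+-9)/2, (-2+-19)/2, (-10+-2)/2) = (-6.5, -10.5, -6)

(-6.5, -10.5, -6)


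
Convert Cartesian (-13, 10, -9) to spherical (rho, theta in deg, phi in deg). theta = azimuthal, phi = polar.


rho = sqrt((-13)^2 + 10^2 + (-9)^2) = 18.7083
theta = atan2(10, -13) = 142.4314 deg
phi = acos(-9/18.7083) = 118.7553 deg

rho = 18.7083, theta = 142.4314 deg, phi = 118.7553 deg


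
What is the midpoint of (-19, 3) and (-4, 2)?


Midpoint = ((-19+-4)/2, (3+2)/2) = (-11.5, 2.5)

(-11.5, 2.5)


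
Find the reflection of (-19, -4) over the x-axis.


Reflection across x-axis: (x, y) -> (x, -y)
(-19, -4) -> (-19, 4)

(-19, 4)
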